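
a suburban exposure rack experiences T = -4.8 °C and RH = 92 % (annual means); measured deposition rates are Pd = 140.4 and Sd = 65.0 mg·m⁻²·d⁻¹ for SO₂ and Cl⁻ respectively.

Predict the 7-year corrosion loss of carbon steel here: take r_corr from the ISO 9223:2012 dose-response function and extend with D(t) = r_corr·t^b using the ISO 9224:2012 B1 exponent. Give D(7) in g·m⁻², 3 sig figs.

carbon steel: T≤10 °C ⇒ hinge +0.150·(-4.8−10) = -2.2200
  Pd branch = 1.77·Pd^0.52·e^(0.02·RH+f) = 15.83 μm/a
  Cl⁻ term: 0.102·65.0^0.62·exp(0.033·92+0.04·-4.8) = 23.32
  r_corr = 15.83 + 23.32 = 39.15 μm/a
ISO 9224: D(t) = r_corr · t^b with b = 0.523 (carbon steel, B1)
  D(7) = 39.15 × 7^0.523 = 39.15 × 2.767 = 108.3 μm
  Mass loss = 108.3 μm × 7.85 g/cm³ = 850.4 g·m⁻²

D(7) = 850 g·m⁻²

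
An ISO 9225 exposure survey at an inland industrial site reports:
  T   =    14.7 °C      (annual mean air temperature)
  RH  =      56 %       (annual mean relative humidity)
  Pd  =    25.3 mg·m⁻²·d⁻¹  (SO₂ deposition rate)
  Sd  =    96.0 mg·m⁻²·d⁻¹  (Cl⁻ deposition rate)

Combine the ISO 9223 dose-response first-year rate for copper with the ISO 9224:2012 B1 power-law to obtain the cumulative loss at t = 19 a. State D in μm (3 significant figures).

D(19) = 5.50 μm

copper: f(T) = -0.080·(T−10) [T>10 °C] = -0.3760
  SO₂ term: 0.0053·25.3^0.26·exp(0.059·56-0.3760) = 0.2295
  Sd branch = 0.01025·Sd^0.27·e^(0.036·RH+0.049·T) = 0.5424 μm/a
  r_corr = 0.2295 + 0.5424 = 0.7718 μm/a
Power-law: D(19) = r_corr · 19^0.667
  D(19) = 0.7718 × 19^0.667 = 0.7718 × 7.127 = 5.501 μm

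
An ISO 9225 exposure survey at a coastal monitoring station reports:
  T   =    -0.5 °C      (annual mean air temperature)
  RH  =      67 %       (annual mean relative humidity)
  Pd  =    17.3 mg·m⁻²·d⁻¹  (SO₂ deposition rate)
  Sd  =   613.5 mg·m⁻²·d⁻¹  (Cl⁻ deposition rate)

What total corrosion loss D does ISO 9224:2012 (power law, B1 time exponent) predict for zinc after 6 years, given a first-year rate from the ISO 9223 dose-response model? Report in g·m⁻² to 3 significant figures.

zinc: temperature factor f = +0.038·(-10.5) = -0.3990
  SO₂ term: 0.0129·17.3^0.44·exp(0.046·67-0.3990) = 0.6615
  Cl⁻ term: 0.0175·613.5^0.57·exp(0.008·67+0.085·-0.5) = 1.113
  sum: 0.6615 + 1.113 → r_corr = 1.774 μm/a
Long-term exponent b (ISO 9224 Table 2, B1) = 0.813
  D(6) = 1.774 × 6^0.813 = 1.774 × 4.292 = 7.615 μm
  Mass loss = 7.615 μm × 7.14 g/cm³ = 54.37 g·m⁻²

D(6) = 54.4 g·m⁻²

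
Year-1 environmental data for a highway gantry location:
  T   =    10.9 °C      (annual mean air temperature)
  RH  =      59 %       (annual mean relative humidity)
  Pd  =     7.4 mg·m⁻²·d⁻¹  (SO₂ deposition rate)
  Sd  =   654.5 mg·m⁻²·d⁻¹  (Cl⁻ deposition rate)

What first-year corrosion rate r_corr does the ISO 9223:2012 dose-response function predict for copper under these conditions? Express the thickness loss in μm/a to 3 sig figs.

copper: temperature factor f = -0.080·(0.9) = -0.0720
  SO₂ term: 0.0053·7.4^0.26·exp(0.059·59-0.0720) = 0.2696
  Sd branch = 0.01025·Sd^0.27·e^(0.036·RH+0.049·T) = 0.8422 μm/a
  r_corr = 0.2696 + 0.8422 = 1.112 μm/a

r_corr = 1.11 μm/a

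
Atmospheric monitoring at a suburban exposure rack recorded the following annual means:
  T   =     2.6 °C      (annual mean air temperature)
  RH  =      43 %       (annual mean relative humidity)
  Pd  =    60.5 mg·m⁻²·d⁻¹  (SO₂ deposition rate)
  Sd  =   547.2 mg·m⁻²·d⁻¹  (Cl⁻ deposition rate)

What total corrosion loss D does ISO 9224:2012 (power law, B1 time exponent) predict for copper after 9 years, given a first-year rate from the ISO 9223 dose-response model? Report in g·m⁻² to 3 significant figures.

copper: T≤10 °C ⇒ hinge +0.126·(2.6−10) = -0.9324
  SO₂ term: 0.0053·60.5^0.26·exp(0.059·43-0.9324) = 0.07663
  Cl⁻ term: 0.01025·547.2^0.27·exp(0.036·43+0.049·2.6) = 0.3004
  sum: 0.07663 + 0.3004 → r_corr = 0.377 μm/a
Long-term exponent b (ISO 9224 Table 2, B1) = 0.667
  D(9) = 0.377 × 9^0.667 = 0.377 × 4.33 = 1.632 μm
  Mass loss = 1.632 μm × 8.96 g/cm³ = 14.63 g·m⁻²

D(9) = 14.6 g·m⁻²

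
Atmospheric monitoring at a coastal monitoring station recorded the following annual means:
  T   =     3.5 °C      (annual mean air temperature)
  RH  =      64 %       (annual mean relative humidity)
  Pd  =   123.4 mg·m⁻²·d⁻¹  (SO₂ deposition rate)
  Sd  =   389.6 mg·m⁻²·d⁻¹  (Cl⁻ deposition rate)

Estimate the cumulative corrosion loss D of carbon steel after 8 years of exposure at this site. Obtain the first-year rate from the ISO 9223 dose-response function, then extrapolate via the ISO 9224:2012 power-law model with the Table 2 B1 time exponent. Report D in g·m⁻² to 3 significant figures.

carbon steel: f(T) = +0.150·(T−10) [T≤10 °C] = -0.9750
  sulphur-dioxide contribution → 29.37 μm/a
  chloride contribution → 39.16 μm/a
  total first-year rate 68.53 μm/a
ISO 9224: D(t) = r_corr · t^b with b = 0.523 (carbon steel, B1)
  D(8) = 68.53 × 8^0.523 = 68.53 × 2.967 = 203.3 μm
  Mass loss = 203.3 μm × 7.85 g/cm³ = 1596 g·m⁻²

D(8) = 1.60e+03 g·m⁻²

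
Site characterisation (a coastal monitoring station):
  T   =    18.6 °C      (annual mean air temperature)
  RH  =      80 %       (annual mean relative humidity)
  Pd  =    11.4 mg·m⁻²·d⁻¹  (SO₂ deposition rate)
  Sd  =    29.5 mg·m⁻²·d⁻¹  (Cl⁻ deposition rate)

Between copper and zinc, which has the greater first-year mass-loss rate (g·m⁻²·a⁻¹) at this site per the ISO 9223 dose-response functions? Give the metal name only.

copper

copper: T>10 °C ⇒ hinge -0.080·(18.6−10) = -0.6880
  SO₂ term: 0.0053·11.4^0.26·exp(0.059·80-0.6880) = 0.5625
  Sd branch = 0.01025·Sd^0.27·e^(0.036·RH+0.049·T) = 1.133 μm/a
  r_corr = 0.5625 + 1.133 = 1.695 μm/a
  mass loss = 1.695 μm/a × 8.96 g/cm³ = 15.19 g·m⁻²·a⁻¹
zinc: temperature factor f = -0.071·(8.6) = -0.6106
  SO₂ term: 0.0129·11.4^0.44·exp(0.046·80-0.6106) = 0.8103
  Sd branch = 0.0175·Sd^0.57·e^(0.008·RH+0.085·T) = 1.11 μm/a
  sum: 0.8103 + 1.11 → r_corr = 1.921 μm/a
  mass loss = 1.921 μm/a × 7.14 g/cm³ = 13.71 g·m⁻²·a⁻¹
Ordering by g·m⁻²·a⁻¹: copper (15.2) > zinc (13.7)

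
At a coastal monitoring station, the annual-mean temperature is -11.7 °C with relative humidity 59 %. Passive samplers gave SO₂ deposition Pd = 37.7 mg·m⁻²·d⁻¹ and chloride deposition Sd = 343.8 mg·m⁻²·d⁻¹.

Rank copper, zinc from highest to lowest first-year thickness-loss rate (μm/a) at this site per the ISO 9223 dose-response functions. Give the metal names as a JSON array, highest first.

copper: T≤10 °C ⇒ hinge +0.126·(-11.7−10) = -2.7342
  SO₂ term: 0.0053·37.7^0.26·exp(0.059·59-2.7342) = 0.02874
  Cl⁻ term: 0.01025·343.8^0.27·exp(0.036·59+0.049·-11.7) = 0.2339
  r_corr = 0.02874 + 0.2339 = 0.2626 μm/a
zinc: temperature factor f = +0.038·(-21.7) = -0.8246
  SO₂ term: 0.0129·37.7^0.44·exp(0.046·59-0.8246) = 0.4214
  Sd branch = 0.0175·Sd^0.57·e^(0.008·RH+0.085·T) = 0.2896 μm/a
  sum: 0.4214 + 0.2896 → r_corr = 0.7111 μm/a
Ordering by μm/a: zinc (0.711) > copper (0.263)

["zinc", "copper"]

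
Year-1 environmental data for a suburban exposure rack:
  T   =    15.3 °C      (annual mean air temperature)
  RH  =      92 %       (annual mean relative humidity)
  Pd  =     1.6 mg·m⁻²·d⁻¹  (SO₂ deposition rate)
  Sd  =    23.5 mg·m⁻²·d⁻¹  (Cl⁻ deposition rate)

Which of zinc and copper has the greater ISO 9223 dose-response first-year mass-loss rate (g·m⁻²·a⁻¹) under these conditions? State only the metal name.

copper

zinc: f(T) = -0.071·(T−10) [T>10 °C] = -0.3763
  SO₂ term: 0.0129·1.6^0.44·exp(0.046·92-0.3763) = 0.7497
  Cl⁻ term: 0.0175·23.5^0.57·exp(0.008·92+0.085·15.3) = 0.8109
  sum: 0.7497 + 0.8109 → r_corr = 1.561 μm/a
  mass loss = 1.561 μm/a × 7.14 g/cm³ = 11.14 g·m⁻²·a⁻¹
copper: T>10 °C ⇒ hinge -0.080·(15.3−10) = -0.4240
  Pd branch = 0.0053·Pd^0.26·e^(0.059·RH+f) = 0.8924 μm/a
  Sd branch = 0.01025·Sd^0.27·e^(0.036·RH+0.049·T) = 1.396 μm/a
  sum: 0.8924 + 1.396 → r_corr = 2.288 μm/a
  mass loss = 2.288 μm/a × 8.96 g/cm³ = 20.5 g·m⁻²·a⁻¹
Ordering by g·m⁻²·a⁻¹: copper (20.5) > zinc (11.1)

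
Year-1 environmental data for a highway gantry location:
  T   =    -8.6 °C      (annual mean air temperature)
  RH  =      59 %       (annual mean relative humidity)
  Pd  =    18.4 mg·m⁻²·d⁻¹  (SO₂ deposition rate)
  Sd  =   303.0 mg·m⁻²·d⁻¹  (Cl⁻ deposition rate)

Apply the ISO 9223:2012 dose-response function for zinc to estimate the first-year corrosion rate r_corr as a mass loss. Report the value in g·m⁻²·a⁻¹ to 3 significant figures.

r_corr = 4.97 g·m⁻²·a⁻¹

zinc: f(T) = +0.038·(T−10) [T≤10 °C] = -0.7068
  sulphur-dioxide contribution → 0.3458 μm/a
  chloride contribution → 0.3507 μm/a
  ⇒ r_corr(zinc) = 0.6965 μm/a
Convert to mass loss: 0.6965 μm/a × 7.14 g/cm³ = 4.973 g·m⁻²·a⁻¹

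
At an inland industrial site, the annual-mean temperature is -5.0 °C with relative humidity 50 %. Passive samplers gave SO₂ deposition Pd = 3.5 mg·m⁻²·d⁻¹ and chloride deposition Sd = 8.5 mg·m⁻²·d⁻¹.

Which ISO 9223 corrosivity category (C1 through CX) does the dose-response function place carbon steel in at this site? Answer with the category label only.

carbon steel: f(T) = +0.150·(T−10) [T≤10 °C] = -2.2500
  sulphur-dioxide contribution → 0.9728 μm/a
  chloride contribution → 1.639 μm/a
  ⇒ r_corr(carbon steel) = 2.612 μm/a
ISO 9223 Table 2 (carbon steel): 1.3 < 2.61 ≤ 25 μm/a ⇒ C2

C2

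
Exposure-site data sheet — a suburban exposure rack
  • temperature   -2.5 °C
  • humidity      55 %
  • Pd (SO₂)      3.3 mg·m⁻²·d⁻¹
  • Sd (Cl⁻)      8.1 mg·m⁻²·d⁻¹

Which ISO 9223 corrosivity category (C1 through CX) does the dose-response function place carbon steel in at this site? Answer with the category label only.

carbon steel: T≤10 °C ⇒ hinge +0.150·(-2.5−10) = -1.8750
  sulphur-dioxide contribution → 1.517 μm/a
  chloride contribution → 2.073 μm/a
  ⇒ r_corr(carbon steel) = 3.59 μm/a
Category bounds: 1.3…25 μm/a bracket r_corr ⇒ C2

C2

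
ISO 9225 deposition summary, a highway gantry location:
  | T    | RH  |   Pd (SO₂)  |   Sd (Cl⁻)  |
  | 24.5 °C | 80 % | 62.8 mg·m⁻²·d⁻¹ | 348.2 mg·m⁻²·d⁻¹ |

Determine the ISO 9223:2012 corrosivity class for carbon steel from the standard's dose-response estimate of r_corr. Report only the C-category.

carbon steel: f(T) = -0.054·(T−10) [T>10 °C] = -0.7830
  SO₂ term: 1.77·62.8^0.52·exp(0.02·80-0.7830) = 34.49
  Cl⁻ term: 0.102·348.2^0.62·exp(0.033·80+0.04·24.5) = 143.4
  sum: 34.49 + 143.4 → r_corr = 177.9 μm/a
ISO 9223 Table 2 (carbon steel): 80 < 178 ≤ 200 μm/a ⇒ C5

C5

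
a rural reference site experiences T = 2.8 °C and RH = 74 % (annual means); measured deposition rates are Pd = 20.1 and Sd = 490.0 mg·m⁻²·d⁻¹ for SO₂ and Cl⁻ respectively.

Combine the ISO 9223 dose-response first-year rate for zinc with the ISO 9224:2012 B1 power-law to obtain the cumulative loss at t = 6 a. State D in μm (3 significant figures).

D(6) = 10.6 μm

zinc: f(T) = +0.038·(T−10) [T≤10 °C] = -0.2736
  SO₂ term: 0.0129·20.1^0.44·exp(0.046·74-0.2736) = 1.105
  Sd branch = 0.0175·Sd^0.57·e^(0.008·RH+0.085·T) = 1.371 μm/a
  sum: 1.105 + 1.371 → r_corr = 2.476 μm/a
Long-term exponent b (ISO 9224 Table 2, B1) = 0.813
  D(6) = 2.476 × 6^0.813 = 2.476 × 4.292 = 10.63 μm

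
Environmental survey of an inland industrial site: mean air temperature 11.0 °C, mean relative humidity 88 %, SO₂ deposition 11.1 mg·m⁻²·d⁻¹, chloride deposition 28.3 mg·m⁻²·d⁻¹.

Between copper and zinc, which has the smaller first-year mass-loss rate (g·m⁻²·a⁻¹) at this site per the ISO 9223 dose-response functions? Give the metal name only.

zinc

copper: temperature factor f = -0.080·(1.0) = -0.0800
  SO₂ term: 0.0053·11.1^0.26·exp(0.059·88-0.0800) = 1.645
  Sd branch = 0.01025·Sd^0.27·e^(0.036·RH+0.049·T) = 1.03 μm/a
  sum: 1.645 + 1.03 → r_corr = 2.675 μm/a
  mass loss = 2.675 μm/a × 8.96 g/cm³ = 23.96 g·m⁻²·a⁻¹
zinc: T>10 °C ⇒ hinge -0.071·(11.0−10) = -0.0710
  SO₂ term: 0.0129·11.1^0.44·exp(0.046·88-0.0710) = 1.985
  Sd branch = 0.0175·Sd^0.57·e^(0.008·RH+0.085·T) = 0.6058 μm/a
  sum: 1.985 + 0.6058 → r_corr = 2.591 μm/a
  mass loss = 2.591 μm/a × 7.14 g/cm³ = 18.5 g·m⁻²·a⁻¹
Ordering by g·m⁻²·a⁻¹: copper (24) > zinc (18.5)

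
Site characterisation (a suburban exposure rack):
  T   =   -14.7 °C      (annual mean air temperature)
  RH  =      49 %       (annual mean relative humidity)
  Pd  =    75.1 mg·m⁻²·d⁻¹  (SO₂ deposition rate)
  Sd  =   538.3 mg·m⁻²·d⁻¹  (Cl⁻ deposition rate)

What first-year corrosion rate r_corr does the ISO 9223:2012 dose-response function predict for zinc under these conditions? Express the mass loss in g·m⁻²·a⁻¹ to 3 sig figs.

r_corr = 4.21 g·m⁻²·a⁻¹

zinc: temperature factor f = +0.038·(-24.7) = -0.9386
  sulphur-dioxide contribution → 0.3215 μm/a
  chloride contribution → 0.2675 μm/a
  ⇒ r_corr(zinc) = 0.589 μm/a
Convert to mass loss: 0.589 μm/a × 7.14 g/cm³ = 4.205 g·m⁻²·a⁻¹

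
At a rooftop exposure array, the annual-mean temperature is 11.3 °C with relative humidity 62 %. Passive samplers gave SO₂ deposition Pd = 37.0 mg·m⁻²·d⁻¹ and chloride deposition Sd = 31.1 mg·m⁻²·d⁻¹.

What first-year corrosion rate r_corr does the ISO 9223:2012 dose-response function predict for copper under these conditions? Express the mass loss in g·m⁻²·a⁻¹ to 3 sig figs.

copper: f(T) = -0.080·(T−10) [T>10 °C] = -0.1040
  sulphur-dioxide contribution → 0.4737 μm/a
  chloride contribution → 0.4203 μm/a
  ⇒ r_corr(copper) = 0.894 μm/a
Convert to mass loss: 0.894 μm/a × 8.96 g/cm³ = 8.01 g·m⁻²·a⁻¹

r_corr = 8.01 g·m⁻²·a⁻¹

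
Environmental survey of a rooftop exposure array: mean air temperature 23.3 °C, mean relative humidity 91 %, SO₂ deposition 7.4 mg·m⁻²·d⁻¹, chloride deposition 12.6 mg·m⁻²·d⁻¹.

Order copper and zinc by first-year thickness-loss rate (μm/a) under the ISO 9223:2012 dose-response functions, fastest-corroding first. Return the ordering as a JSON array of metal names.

copper: f(T) = -0.080·(T−10) [T>10 °C] = -1.0640
  SO₂ term: 0.0053·7.4^0.26·exp(0.059·91-1.0640) = 0.6606
  Sd branch = 0.01025·Sd^0.27·e^(0.036·RH+0.049·T) = 1.684 μm/a
  r_corr = 0.6606 + 1.684 = 2.345 μm/a
zinc: T>10 °C ⇒ hinge -0.071·(23.3−10) = -0.9443
  SO₂ term: 0.0129·7.4^0.44·exp(0.046·91-0.9443) = 0.796
  Sd branch = 0.0175·Sd^0.57·e^(0.008·RH+0.085·T) = 1.113 μm/a
  r_corr = 0.796 + 1.113 = 1.909 μm/a
Ordering by μm/a: copper (2.34) > zinc (1.91)

["copper", "zinc"]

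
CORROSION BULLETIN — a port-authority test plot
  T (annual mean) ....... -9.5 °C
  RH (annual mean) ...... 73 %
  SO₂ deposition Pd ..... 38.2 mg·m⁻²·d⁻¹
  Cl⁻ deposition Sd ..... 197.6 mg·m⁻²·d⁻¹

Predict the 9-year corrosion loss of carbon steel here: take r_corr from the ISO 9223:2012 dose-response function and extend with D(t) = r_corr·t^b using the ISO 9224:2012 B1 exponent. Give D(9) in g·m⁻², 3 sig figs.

D(9) = 577 g·m⁻²

carbon steel: T≤10 °C ⇒ hinge +0.150·(-9.5−10) = -2.9250
  Pd branch = 1.77·Pd^0.52·e^(0.02·RH+f) = 2.719 μm/a
  Sd branch = 0.102·Sd^0.62·e^(0.033·RH+0.04·T) = 20.57 μm/a
  sum: 2.719 + 20.57 → r_corr = 23.29 μm/a
Power-law: D(9) = r_corr · 9^0.523
  D(9) = 23.29 × 9^0.523 = 23.29 × 3.156 = 73.48 μm
  Mass loss = 73.48 μm × 7.85 g/cm³ = 576.8 g·m⁻²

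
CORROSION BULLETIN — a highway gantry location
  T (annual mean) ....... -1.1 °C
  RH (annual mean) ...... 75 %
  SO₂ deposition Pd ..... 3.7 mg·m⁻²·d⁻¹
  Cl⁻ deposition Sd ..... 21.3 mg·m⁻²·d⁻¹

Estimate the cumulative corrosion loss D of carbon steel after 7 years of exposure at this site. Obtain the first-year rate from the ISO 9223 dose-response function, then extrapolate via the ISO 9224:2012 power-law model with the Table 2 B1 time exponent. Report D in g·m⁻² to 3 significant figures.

carbon steel: temperature factor f = +0.150·(-11.1) = -1.6650
  sulphur-dioxide contribution → 2.963 μm/a
  chloride contribution → 7.726 μm/a
  total first-year rate 10.69 μm/a
Power-law: D(7) = r_corr · 7^0.523
  D(7) = 10.69 × 7^0.523 = 10.69 × 2.767 = 29.58 μm
  Mass loss = 29.58 μm × 7.85 g/cm³ = 232.2 g·m⁻²

D(7) = 232 g·m⁻²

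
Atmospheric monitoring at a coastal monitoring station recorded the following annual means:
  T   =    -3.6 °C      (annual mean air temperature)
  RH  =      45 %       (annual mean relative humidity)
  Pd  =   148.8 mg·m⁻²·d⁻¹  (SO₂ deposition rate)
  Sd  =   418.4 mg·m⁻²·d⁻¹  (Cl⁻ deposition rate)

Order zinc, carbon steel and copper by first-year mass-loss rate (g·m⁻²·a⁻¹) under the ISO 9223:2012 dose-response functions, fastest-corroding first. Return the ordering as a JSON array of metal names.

zinc: T≤10 °C ⇒ hinge +0.038·(-3.6−10) = -0.5168
  SO₂ term: 0.0129·148.8^0.44·exp(0.046·45-0.5168) = 0.5509
  Cl⁻ term: 0.0175·418.4^0.57·exp(0.008·45+0.085·-3.6) = 0.5765
  sum: 0.5509 + 0.5765 → r_corr = 1.127 μm/a
  mass loss = 1.127 μm/a × 7.14 g/cm³ = 8.05 g·m⁻²·a⁻¹
carbon steel: temperature factor f = +0.150·(-13.6) = -2.0400
  SO₂ term: 1.77·148.8^0.52·exp(0.02·45-2.0400) = 7.632
  Cl⁻ term: 0.102·418.4^0.62·exp(0.033·45+0.04·-3.6) = 16.46
  r_corr = 7.632 + 16.46 = 24.09 μm/a
  mass loss = 24.09 μm/a × 7.85 g/cm³ = 189.1 g·m⁻²·a⁻¹
copper: temperature factor f = +0.126·(-13.6) = -1.7136
  SO₂ term: 0.0053·148.8^0.26·exp(0.059·45-1.7136) = 0.04989
  Sd branch = 0.01025·Sd^0.27·e^(0.036·RH+0.049·T) = 0.2216 μm/a
  r_corr = 0.04989 + 0.2216 = 0.2715 μm/a
  mass loss = 0.2715 μm/a × 8.96 g/cm³ = 2.432 g·m⁻²·a⁻¹
Ordering by g·m⁻²·a⁻¹: carbon steel (189) > zinc (8.05) > copper (2.43)

["carbon steel", "zinc", "copper"]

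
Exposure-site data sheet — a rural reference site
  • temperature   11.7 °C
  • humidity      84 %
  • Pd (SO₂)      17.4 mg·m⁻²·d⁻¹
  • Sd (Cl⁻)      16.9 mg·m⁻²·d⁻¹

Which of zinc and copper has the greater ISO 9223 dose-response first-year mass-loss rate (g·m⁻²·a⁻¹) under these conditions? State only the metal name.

zinc: T>10 °C ⇒ hinge -0.071·(11.7−10) = -0.1207
  sulphur-dioxide contribution → 1.915 μm/a
  chloride contribution → 0.4642 μm/a
  total first-year rate 2.379 μm/a
  mass loss = 2.379 μm/a × 7.14 g/cm³ = 16.99 g·m⁻²·a⁻¹
copper: T>10 °C ⇒ hinge -0.080·(11.7−10) = -0.1360
  sulphur-dioxide contribution → 1.381 μm/a
  chloride contribution → 0.8027 μm/a
  total first-year rate 2.183 μm/a
  mass loss = 2.183 μm/a × 8.96 g/cm³ = 19.56 g·m⁻²·a⁻¹
Ordering by g·m⁻²·a⁻¹: copper (19.6) > zinc (17)

copper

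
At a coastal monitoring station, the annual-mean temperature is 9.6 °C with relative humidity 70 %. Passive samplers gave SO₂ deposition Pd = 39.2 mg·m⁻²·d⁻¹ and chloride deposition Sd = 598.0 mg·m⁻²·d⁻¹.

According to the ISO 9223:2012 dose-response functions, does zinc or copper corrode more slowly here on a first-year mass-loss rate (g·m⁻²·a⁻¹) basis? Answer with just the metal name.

zinc: f(T) = +0.038·(T−10) [T≤10 °C] = -0.0152
  SO₂ term: 0.0129·39.2^0.44·exp(0.046·70-0.0152) = 1.598
  Cl⁻ term: 0.0175·598.0^0.57·exp(0.008·70+0.085·9.6) = 2.651
  r_corr = 1.598 + 2.651 = 4.248 μm/a
  mass loss = 4.248 μm/a × 7.14 g/cm³ = 30.33 g·m⁻²·a⁻¹
copper: T≤10 °C ⇒ hinge +0.126·(9.6−10) = -0.0504
  Pd branch = 0.0053·Pd^0.26·e^(0.059·RH+f) = 0.8134 μm/a
  Cl⁻ term: 0.01025·598.0^0.27·exp(0.036·70+0.049·9.6) = 1.146
  r_corr = 0.8134 + 1.146 = 1.959 μm/a
  mass loss = 1.959 μm/a × 8.96 g/cm³ = 17.55 g·m⁻²·a⁻¹
Ordering by g·m⁻²·a⁻¹: zinc (30.3) > copper (17.6)

copper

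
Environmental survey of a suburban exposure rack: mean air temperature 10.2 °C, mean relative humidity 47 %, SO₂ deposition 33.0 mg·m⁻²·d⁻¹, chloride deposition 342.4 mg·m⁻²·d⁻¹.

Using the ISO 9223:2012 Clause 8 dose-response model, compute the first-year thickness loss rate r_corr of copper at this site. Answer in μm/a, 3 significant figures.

copper: T>10 °C ⇒ hinge -0.080·(10.2−10) = -0.0160
  Pd branch = 0.0053·Pd^0.26·e^(0.059·RH+f) = 0.2072 μm/a
  Sd branch = 0.01025·Sd^0.27·e^(0.036·RH+0.049·T) = 0.4435 μm/a
  r_corr = 0.2072 + 0.4435 = 0.6508 μm/a

r_corr = 0.651 μm/a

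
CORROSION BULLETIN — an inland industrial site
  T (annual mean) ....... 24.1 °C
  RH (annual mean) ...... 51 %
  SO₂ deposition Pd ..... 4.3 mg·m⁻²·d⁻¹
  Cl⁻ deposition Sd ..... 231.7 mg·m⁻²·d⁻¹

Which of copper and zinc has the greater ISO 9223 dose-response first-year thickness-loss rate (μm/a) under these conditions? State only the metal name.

zinc

copper: f(T) = -0.080·(T−10) [T>10 °C] = -1.1280
  Pd branch = 0.0053·Pd^0.26·e^(0.059·RH+f) = 0.0508 μm/a
  Cl⁻ term: 0.01025·231.7^0.27·exp(0.036·51+0.049·24.1) = 0.9109
  r_corr = 0.0508 + 0.9109 = 0.9617 μm/a
zinc: temperature factor f = -0.071·(14.1) = -1.0011
  Pd branch = 0.0129·Pd^0.44·e^(0.046·RH+f) = 0.09406 μm/a
  Sd branch = 0.0175·Sd^0.57·e^(0.008·RH+0.085·T) = 4.549 μm/a
  r_corr = 0.09406 + 4.549 = 4.643 μm/a
Ordering by μm/a: zinc (4.64) > copper (0.962)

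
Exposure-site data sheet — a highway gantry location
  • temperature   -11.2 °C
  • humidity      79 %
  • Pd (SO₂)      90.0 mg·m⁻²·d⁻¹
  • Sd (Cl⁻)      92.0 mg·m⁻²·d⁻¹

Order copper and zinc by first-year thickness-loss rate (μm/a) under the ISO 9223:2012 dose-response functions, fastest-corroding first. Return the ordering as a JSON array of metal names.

["zinc", "copper"]

copper: T≤10 °C ⇒ hinge +0.126·(-11.2−10) = -2.6712
  Pd branch = 0.0053·Pd^0.26·e^(0.059·RH+f) = 0.1249 μm/a
  Cl⁻ term: 0.01025·92.0^0.27·exp(0.036·79+0.049·-11.2) = 0.3449
  sum: 0.1249 + 0.3449 → r_corr = 0.4698 μm/a
zinc: temperature factor f = +0.038·(-21.2) = -0.8056
  Pd branch = 0.0129·Pd^0.44·e^(0.046·RH+f) = 1.581 μm/a
  Cl⁻ term: 0.0175·92.0^0.57·exp(0.008·79+0.085·-11.2) = 0.1673
  r_corr = 1.581 + 0.1673 = 1.748 μm/a
Ordering by μm/a: zinc (1.75) > copper (0.47)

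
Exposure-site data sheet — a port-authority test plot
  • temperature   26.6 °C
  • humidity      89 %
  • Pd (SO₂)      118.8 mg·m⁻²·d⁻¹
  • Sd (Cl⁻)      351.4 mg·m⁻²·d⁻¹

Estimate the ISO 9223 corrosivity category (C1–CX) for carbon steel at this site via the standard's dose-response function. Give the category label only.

CX

carbon steel: temperature factor f = -0.054·(16.6) = -0.8964
  SO₂ term: 1.77·118.8^0.52·exp(0.02·89-0.8964) = 51.36
  Cl⁻ term: 0.102·351.4^0.62·exp(0.033·89+0.04·26.6) = 211.2
  r_corr = 51.36 + 211.2 = 262.5 μm/a
263 μm/a falls in (200, 700] for carbon steel → category CX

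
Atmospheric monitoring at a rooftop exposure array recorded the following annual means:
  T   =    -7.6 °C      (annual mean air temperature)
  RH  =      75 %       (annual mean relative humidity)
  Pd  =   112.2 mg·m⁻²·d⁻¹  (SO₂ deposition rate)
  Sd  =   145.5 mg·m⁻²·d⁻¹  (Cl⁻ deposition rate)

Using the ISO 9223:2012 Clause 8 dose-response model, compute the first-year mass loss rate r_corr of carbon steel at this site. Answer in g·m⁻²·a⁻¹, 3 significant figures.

r_corr = 206 g·m⁻²·a⁻¹

carbon steel: f(T) = +0.150·(T−10) [T≤10 °C] = -2.6400
  sulphur-dioxide contribution → 6.59 μm/a
  chloride contribution → 19.61 μm/a
  ⇒ r_corr(carbon steel) = 26.2 μm/a
Convert to mass loss: 26.2 μm/a × 7.85 g/cm³ = 205.7 g·m⁻²·a⁻¹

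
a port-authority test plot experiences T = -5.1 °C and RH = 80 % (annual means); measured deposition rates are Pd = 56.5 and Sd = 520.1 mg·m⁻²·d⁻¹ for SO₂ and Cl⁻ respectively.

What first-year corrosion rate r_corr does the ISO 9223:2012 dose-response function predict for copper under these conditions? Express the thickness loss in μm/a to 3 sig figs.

copper: temperature factor f = +0.126·(-15.1) = -1.9026
  Pd branch = 0.0053·Pd^0.26·e^(0.059·RH+f) = 0.2532 μm/a
  Cl⁻ term: 0.01025·520.1^0.27·exp(0.036·80+0.049·-5.1) = 0.7697
  r_corr = 0.2532 + 0.7697 = 1.023 μm/a

r_corr = 1.02 μm/a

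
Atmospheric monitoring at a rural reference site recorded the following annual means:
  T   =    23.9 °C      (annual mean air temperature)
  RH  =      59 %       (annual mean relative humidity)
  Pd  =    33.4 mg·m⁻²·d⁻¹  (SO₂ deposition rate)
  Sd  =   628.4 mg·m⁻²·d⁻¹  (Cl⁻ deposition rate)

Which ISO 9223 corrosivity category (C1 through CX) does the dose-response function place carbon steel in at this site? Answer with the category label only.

C5

carbon steel: f(T) = -0.054·(T−10) [T>10 °C] = -0.7506
  SO₂ term: 1.77·33.4^0.52·exp(0.02·59-0.7506) = 16.86
  Cl⁻ term: 0.102·628.4^0.62·exp(0.033·59+0.04·23.9) = 101
  sum: 16.86 + 101 → r_corr = 117.8 μm/a
Category bounds: 80…200 μm/a bracket r_corr ⇒ C5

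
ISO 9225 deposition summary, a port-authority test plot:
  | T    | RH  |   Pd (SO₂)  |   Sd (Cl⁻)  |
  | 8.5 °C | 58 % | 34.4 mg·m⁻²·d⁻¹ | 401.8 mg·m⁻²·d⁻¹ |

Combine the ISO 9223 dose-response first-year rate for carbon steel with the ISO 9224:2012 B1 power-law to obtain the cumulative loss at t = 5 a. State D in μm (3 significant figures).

D(5) = 159 μm

carbon steel: f(T) = +0.150·(T−10) [T≤10 °C] = -0.2250
  sulphur-dioxide contribution → 28.38 μm/a
  chloride contribution → 39.99 μm/a
  total first-year rate 68.38 μm/a
Long-term exponent b (ISO 9224 Table 2, B1) = 0.523
  D(5) = 68.38 × 5^0.523 = 68.38 × 2.32 = 158.7 μm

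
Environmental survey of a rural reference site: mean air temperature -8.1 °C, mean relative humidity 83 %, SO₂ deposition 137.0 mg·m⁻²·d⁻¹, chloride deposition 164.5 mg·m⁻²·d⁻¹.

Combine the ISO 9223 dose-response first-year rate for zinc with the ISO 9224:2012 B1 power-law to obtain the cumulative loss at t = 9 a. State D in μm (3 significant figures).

D(9) = 17.2 μm

zinc: f(T) = +0.038·(T−10) [T≤10 °C] = -0.6878
  SO₂ term: 0.0129·137.0^0.44·exp(0.046·83-0.6878) = 2.571
  Cl⁻ term: 0.0175·164.5^0.57·exp(0.008·83+0.085·-8.1) = 0.313
  sum: 2.571 + 0.313 → r_corr = 2.884 μm/a
ISO 9224: D(t) = r_corr · t^b with b = 0.813 (zinc, B1)
  D(9) = 2.884 × 9^0.813 = 2.884 × 5.968 = 17.21 μm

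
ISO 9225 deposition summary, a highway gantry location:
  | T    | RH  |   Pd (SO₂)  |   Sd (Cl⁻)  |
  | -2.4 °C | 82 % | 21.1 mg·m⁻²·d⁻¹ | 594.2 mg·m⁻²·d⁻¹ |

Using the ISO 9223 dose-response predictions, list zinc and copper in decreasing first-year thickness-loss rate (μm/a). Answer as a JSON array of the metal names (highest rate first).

["zinc", "copper"]

zinc: temperature factor f = +0.038·(-12.4) = -0.4712
  sulphur-dioxide contribution → 1.339 μm/a
  chloride contribution → 1.048 μm/a
  ⇒ r_corr(zinc) = 2.387 μm/a
copper: T≤10 °C ⇒ hinge +0.126·(-2.4−10) = -1.5624
  sulphur-dioxide contribution → 0.3099 μm/a
  chloride contribution → 0.9787 μm/a
  total first-year rate 1.289 μm/a
Ordering by μm/a: zinc (2.39) > copper (1.29)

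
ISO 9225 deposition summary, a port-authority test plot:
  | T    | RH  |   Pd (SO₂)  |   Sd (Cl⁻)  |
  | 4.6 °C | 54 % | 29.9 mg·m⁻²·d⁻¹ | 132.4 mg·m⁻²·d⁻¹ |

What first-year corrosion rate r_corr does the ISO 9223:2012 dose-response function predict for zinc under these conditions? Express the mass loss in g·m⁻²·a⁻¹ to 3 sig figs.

r_corr = 8.62 g·m⁻²·a⁻¹

zinc: f(T) = +0.038·(T−10) [T≤10 °C] = -0.2052
  SO₂ term: 0.0129·29.9^0.44·exp(0.046·54-0.2052) = 0.5618
  Sd branch = 0.0175·Sd^0.57·e^(0.008·RH+0.085·T) = 0.6456 μm/a
  sum: 0.5618 + 0.6456 → r_corr = 1.207 μm/a
Convert to mass loss: 1.207 μm/a × 7.14 g/cm³ = 8.62 g·m⁻²·a⁻¹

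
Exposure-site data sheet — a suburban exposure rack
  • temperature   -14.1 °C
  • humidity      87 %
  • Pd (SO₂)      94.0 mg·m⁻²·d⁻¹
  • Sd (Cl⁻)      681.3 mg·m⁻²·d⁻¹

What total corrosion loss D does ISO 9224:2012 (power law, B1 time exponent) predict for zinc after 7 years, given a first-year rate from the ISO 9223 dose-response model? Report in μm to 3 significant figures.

D(7) = 12.3 μm

zinc: T≤10 °C ⇒ hinge +0.038·(-14.1−10) = -0.9158
  Pd branch = 0.0129·Pd^0.44·e^(0.046·RH+f) = 2.085 μm/a
  Sd branch = 0.0175·Sd^0.57·e^(0.008·RH+0.085·T) = 0.4363 μm/a
  r_corr = 2.085 + 0.4363 = 2.521 μm/a
Long-term exponent b (ISO 9224 Table 2, B1) = 0.813
  D(7) = 2.521 × 7^0.813 = 2.521 × 4.865 = 12.27 μm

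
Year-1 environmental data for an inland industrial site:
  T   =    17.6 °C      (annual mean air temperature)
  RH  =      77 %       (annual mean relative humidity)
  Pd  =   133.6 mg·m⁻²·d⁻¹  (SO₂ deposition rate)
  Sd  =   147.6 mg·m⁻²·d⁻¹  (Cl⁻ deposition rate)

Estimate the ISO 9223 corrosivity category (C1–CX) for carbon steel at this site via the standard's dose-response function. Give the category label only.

C5

carbon steel: T>10 °C ⇒ hinge -0.054·(17.6−10) = -0.4104
  sulphur-dioxide contribution → 69.82 μm/a
  chloride contribution → 57.91 μm/a
  total first-year rate 127.7 μm/a
ISO 9223 Table 2 (carbon steel): 80 < 128 ≤ 200 μm/a ⇒ C5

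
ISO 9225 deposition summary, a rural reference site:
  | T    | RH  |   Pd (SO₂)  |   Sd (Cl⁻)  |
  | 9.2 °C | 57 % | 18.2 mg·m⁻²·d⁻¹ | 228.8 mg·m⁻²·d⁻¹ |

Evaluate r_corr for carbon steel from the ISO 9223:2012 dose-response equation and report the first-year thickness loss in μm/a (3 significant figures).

carbon steel: T≤10 °C ⇒ hinge +0.150·(9.2−10) = -0.1200
  SO₂ term: 1.77·18.2^0.52·exp(0.02·57-0.1200) = 22.19
  Sd branch = 0.102·Sd^0.62·e^(0.033·RH+0.04·T) = 28.07 μm/a
  sum: 22.19 + 28.07 → r_corr = 50.26 μm/a

r_corr = 50.3 μm/a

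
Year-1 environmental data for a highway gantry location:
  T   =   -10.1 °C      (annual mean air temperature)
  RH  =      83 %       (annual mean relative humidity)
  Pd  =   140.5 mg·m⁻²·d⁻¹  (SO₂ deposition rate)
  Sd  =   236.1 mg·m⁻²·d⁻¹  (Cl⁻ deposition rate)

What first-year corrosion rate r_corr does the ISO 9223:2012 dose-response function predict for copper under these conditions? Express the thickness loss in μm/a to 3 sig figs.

r_corr = 0.746 μm/a

copper: T≤10 °C ⇒ hinge +0.126·(-10.1−10) = -2.5326
  SO₂ term: 0.0053·140.5^0.26·exp(0.059·83-2.5326) = 0.2039
  Cl⁻ term: 0.01025·236.1^0.27·exp(0.036·83+0.049·-10.1) = 0.5422
  sum: 0.2039 + 0.5422 → r_corr = 0.7462 μm/a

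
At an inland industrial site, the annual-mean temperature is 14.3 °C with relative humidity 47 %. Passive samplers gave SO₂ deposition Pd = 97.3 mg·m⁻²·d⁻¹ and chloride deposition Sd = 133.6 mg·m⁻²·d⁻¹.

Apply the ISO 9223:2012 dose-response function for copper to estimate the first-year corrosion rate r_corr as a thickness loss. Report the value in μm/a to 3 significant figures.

r_corr = 0.618 μm/a

copper: temperature factor f = -0.080·(4.3) = -0.3440
  sulphur-dioxide contribution → 0.1977 μm/a
  chloride contribution → 0.4206 μm/a
  ⇒ r_corr(copper) = 0.6183 μm/a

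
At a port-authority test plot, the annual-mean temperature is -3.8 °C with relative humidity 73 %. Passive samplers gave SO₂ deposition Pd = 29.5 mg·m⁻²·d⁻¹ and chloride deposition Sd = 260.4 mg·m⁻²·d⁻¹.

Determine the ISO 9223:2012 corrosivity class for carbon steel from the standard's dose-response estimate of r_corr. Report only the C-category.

C3

carbon steel: f(T) = +0.150·(T−10) [T≤10 °C] = -2.0700
  Pd branch = 1.77·Pd^0.52·e^(0.02·RH+f) = 5.589 μm/a
  Cl⁻ term: 0.102·260.4^0.62·exp(0.033·73+0.04·-3.8) = 30.65
  sum: 5.589 + 30.65 → r_corr = 36.24 μm/a
36.2 μm/a falls in (25, 50] for carbon steel → category C3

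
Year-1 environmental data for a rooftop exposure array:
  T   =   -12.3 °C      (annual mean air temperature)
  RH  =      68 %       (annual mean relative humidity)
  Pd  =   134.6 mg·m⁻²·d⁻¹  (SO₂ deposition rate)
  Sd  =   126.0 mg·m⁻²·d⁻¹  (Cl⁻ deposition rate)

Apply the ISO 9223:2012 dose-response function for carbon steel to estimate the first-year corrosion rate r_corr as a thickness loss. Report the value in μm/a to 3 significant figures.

carbon steel: temperature factor f = +0.150·(-22.3) = -3.3450
  Pd branch = 1.77·Pd^0.52·e^(0.02·RH+f) = 3.112 μm/a
  Cl⁻ term: 0.102·126.0^0.62·exp(0.033·68+0.04·-12.3) = 11.8
  sum: 3.112 + 11.8 → r_corr = 14.91 μm/a

r_corr = 14.9 μm/a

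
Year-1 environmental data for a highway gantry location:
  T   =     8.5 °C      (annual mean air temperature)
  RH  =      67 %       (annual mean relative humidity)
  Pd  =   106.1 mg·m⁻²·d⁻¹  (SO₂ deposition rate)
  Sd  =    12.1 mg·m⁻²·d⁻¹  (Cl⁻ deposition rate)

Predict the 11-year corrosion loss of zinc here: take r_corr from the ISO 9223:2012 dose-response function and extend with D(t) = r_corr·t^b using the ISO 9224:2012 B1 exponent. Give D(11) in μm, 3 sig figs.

D(11) = 16.3 μm

zinc: f(T) = +0.038·(T−10) [T≤10 °C] = -0.0570
  SO₂ term: 0.0129·106.1^0.44·exp(0.046·67-0.0570) = 2.068
  Cl⁻ term: 0.0175·12.1^0.57·exp(0.008·67+0.085·8.5) = 0.2551
  r_corr = 2.068 + 0.2551 = 2.324 μm/a
Long-term exponent b (ISO 9224 Table 2, B1) = 0.813
  D(11) = 2.324 × 11^0.813 = 2.324 × 7.025 = 16.32 μm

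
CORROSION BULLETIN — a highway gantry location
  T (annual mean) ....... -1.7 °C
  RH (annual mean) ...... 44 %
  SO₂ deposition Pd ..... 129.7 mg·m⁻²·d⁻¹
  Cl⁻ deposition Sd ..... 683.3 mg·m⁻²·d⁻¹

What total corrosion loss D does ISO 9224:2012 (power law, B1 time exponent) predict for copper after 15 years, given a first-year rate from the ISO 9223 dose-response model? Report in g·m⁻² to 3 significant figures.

copper: f(T) = +0.126·(T−10) [T≤10 °C] = -1.4742
  Pd branch = 0.0053·Pd^0.26·e^(0.059·RH+f) = 0.05765 μm/a
  Sd branch = 0.01025·Sd^0.27·e^(0.036·RH+0.049·T) = 0.2678 μm/a
  sum: 0.05765 + 0.2678 → r_corr = 0.3255 μm/a
Long-term exponent b (ISO 9224 Table 2, B1) = 0.667
  D(15) = 0.3255 × 15^0.667 = 0.3255 × 6.088 = 1.981 μm
  Mass loss = 1.981 μm × 8.96 g/cm³ = 17.75 g·m⁻²

D(15) = 17.8 g·m⁻²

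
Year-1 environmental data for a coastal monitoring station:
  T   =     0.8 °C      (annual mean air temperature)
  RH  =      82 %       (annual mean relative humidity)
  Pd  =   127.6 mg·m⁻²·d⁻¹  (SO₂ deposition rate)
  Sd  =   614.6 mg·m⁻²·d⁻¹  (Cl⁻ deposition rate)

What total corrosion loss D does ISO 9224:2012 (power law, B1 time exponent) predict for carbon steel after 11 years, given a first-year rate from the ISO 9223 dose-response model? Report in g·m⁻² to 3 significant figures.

D(11) = 3.11e+03 g·m⁻²

carbon steel: temperature factor f = +0.150·(-9.2) = -1.3800
  Pd branch = 1.77·Pd^0.52·e^(0.02·RH+f) = 28.57 μm/a
  Sd branch = 0.102·Sd^0.62·e^(0.033·RH+0.04·T) = 84.46 μm/a
  sum: 28.57 + 84.46 → r_corr = 113 μm/a
Power-law: D(11) = r_corr · 11^0.523
  D(11) = 113 × 11^0.523 = 113 × 3.505 = 396.1 μm
  Mass loss = 396.1 μm × 7.85 g/cm³ = 3110 g·m⁻²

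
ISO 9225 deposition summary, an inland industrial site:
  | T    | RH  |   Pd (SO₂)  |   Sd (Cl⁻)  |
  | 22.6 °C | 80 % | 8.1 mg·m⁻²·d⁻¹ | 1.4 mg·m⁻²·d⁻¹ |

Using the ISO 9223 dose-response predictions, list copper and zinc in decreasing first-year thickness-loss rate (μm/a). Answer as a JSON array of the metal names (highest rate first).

["copper", "zinc"]

copper: T>10 °C ⇒ hinge -0.080·(22.6−10) = -1.0080
  sulphur-dioxide contribution → 0.3738 μm/a
  chloride contribution → 0.6052 μm/a
  total first-year rate 0.9789 μm/a
zinc: f(T) = -0.071·(T−10) [T>10 °C] = -0.8946
  sulphur-dioxide contribution → 0.5248 μm/a
  chloride contribution → 0.2745 μm/a
  ⇒ r_corr(zinc) = 0.7993 μm/a
Ordering by μm/a: copper (0.979) > zinc (0.799)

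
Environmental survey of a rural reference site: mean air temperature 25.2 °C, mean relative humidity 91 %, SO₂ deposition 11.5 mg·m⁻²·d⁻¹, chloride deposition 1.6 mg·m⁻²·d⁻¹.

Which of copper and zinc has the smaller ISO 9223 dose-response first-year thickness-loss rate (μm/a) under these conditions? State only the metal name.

zinc

copper: f(T) = -0.080·(T−10) [T>10 °C] = -1.2160
  sulphur-dioxide contribution → 0.6363 μm/a
  chloride contribution → 1.059 μm/a
  total first-year rate 1.695 μm/a
zinc: f(T) = -0.071·(T−10) [T>10 °C] = -1.0792
  sulphur-dioxide contribution → 0.8444 μm/a
  chloride contribution → 0.4035 μm/a
  ⇒ r_corr(zinc) = 1.248 μm/a
Ordering by μm/a: copper (1.7) > zinc (1.25)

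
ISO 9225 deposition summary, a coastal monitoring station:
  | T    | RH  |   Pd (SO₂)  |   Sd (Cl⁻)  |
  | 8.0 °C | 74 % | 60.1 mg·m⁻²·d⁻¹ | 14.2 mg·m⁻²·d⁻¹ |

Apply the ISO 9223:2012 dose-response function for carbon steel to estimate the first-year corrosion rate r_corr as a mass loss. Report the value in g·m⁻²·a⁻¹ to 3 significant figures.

carbon steel: temperature factor f = +0.150·(-2.0) = -0.3000
  SO₂ term: 1.77·60.1^0.52·exp(0.02·74-0.3000) = 48.47
  Cl⁻ term: 0.102·14.2^0.62·exp(0.033·74+0.04·8.0) = 8.366
  sum: 48.47 + 8.366 → r_corr = 56.83 μm/a
Convert to mass loss: 56.83 μm/a × 7.85 g/cm³ = 446.2 g·m⁻²·a⁻¹

r_corr = 446 g·m⁻²·a⁻¹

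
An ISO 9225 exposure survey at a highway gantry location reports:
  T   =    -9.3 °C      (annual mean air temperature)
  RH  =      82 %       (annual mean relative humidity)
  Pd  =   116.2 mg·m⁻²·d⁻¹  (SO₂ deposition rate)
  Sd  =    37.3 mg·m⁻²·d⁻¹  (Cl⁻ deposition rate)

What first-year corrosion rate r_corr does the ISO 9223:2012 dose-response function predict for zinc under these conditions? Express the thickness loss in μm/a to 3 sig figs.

r_corr = 2.30 μm/a

zinc: T≤10 °C ⇒ hinge +0.038·(-9.3−10) = -0.7334
  sulphur-dioxide contribution → 2.182 μm/a
  chloride contribution → 0.1204 μm/a
  total first-year rate 2.303 μm/a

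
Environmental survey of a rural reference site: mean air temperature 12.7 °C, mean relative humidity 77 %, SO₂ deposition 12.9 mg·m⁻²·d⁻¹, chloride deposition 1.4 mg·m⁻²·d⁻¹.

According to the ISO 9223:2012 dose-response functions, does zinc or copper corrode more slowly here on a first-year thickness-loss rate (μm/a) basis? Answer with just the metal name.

zinc: temperature factor f = -0.071·(2.7) = -0.1917
  SO₂ term: 0.0129·12.9^0.44·exp(0.046·77-0.1917) = 1.133
  Cl⁻ term: 0.0175·1.4^0.57·exp(0.008·77+0.085·12.7) = 0.1155
  sum: 1.133 + 0.1155 → r_corr = 1.249 μm/a
copper: temperature factor f = -0.080·(2.7) = -0.2160
  SO₂ term: 0.0053·12.9^0.26·exp(0.059·77-0.2160) = 0.7802
  Sd branch = 0.01025·Sd^0.27·e^(0.036·RH+0.049·T) = 0.3344 μm/a
  sum: 0.7802 + 0.3344 → r_corr = 1.115 μm/a
Ordering by μm/a: zinc (1.25) > copper (1.11)

copper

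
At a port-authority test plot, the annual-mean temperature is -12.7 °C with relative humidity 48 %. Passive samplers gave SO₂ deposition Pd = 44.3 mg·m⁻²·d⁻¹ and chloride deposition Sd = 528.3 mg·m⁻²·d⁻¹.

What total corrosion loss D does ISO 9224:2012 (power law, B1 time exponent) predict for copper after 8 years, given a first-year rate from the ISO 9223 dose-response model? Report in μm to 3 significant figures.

D(8) = 0.729 μm

copper: f(T) = +0.126·(T−10) [T≤10 °C] = -2.8602
  sulphur-dioxide contribution → 0.01381 μm/a
  chloride contribution → 0.1683 μm/a
  total first-year rate 0.1821 μm/a
Power-law: D(8) = r_corr · 8^0.667
  D(8) = 0.1821 × 8^0.667 = 0.1821 × 4.003 = 0.729 μm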